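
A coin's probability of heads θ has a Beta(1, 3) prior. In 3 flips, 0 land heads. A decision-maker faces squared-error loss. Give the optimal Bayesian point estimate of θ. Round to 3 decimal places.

0.143

Posterior: Beta(1+0, 3+3) = Beta(1, 6).
Since α = 1 ≤ 1 and β > 1, the Beta density is monotone decreasing on [0,1]; the mode is at 0.
Mean = 1/(1+6) = 0.143.
Squared-error loss ⇒ the optimal estimator is the posterior mean.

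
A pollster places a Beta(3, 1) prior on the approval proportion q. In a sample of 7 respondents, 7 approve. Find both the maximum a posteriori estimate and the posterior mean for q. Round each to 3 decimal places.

Posterior: Beta(3+7, 1+0) = Beta(10, 1).
Since β = 1 ≤ 1 and α > 1, the Beta density is monotone increasing on [0,1]; the mode is at 1.
Mean = 10/(10+1) = 0.909.
The posterior is left-skewed, so the mode exceeds the mean.

MAP = 1.000, posterior mean = 0.909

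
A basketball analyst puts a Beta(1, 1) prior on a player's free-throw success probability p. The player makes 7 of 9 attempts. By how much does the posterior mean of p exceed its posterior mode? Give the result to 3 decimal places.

-0.051

Posterior: Beta(1+7, 1+2) = Beta(8, 3).
Mode = (8−1)/(8+3−2) = 7/9 = 0.778.
Mean = 8/(8+3) = 8/11 = 0.727.
Difference = 0.727 − 0.778 = -0.051.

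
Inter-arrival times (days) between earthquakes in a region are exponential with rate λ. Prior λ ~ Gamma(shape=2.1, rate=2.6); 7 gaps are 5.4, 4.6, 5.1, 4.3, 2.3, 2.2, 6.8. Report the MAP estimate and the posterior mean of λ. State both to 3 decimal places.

Σ times = 30.7. Posterior: Gamma(shape = 2.1+7 = 9.1, rate = 2.6+30.7 = 33.3).
Mode = (α−1)/β = 8.1/33.3 = 0.243.
Mean = α/β = 9.1/33.3 = 0.273.
The mean is pulled above the mode by the posterior's right skew.

λ_MAP = 0.243, E[λ|data] = 0.273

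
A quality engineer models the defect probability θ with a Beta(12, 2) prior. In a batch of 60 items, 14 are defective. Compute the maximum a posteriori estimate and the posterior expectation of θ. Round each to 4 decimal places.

Posterior: Beta(12+14, 2+46) = Beta(26, 48).
Mode = (26−1)/(26+48−2) = 25/72 = 0.3472.
Mean = 26/(26+48) = 26/74 = 0.3514.

maximum a posteriori estimate = 0.3472, posterior expectation = 0.3514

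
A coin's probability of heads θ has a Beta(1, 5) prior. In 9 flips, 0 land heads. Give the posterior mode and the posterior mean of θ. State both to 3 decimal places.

MAP: 0.000. Posterior mean: 0.067.

Posterior: Beta(1+0, 5+9) = Beta(1, 14).
Since α = 1 ≤ 1 and β > 1, the Beta density is monotone decreasing on [0,1]; the mode is at 0.
Mean = 1/(1+14) = 0.067.
The mean is pulled above the mode by the posterior's right skew.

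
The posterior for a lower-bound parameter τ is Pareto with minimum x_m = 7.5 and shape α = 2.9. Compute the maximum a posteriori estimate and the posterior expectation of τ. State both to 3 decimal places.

The Pareto density is strictly decreasing on [x_m, ∞), so the mode is x_m = 7.500.
Mean = α·x_m/(α−1) = 2.9·7.5/1.9 = 11.447.

MAP = 7.500; posterior mean = 11.447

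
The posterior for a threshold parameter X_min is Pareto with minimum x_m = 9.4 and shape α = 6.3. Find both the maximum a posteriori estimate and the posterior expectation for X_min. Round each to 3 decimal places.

The Pareto density is strictly decreasing on [x_m, ∞), so the mode is x_m = 9.400.
Mean = α·x_m/(α−1) = 6.3·9.4/5.3 = 11.174.
Mean > mode: the posterior has a right tail.

MAP: 9.400. Posterior mean: 11.174.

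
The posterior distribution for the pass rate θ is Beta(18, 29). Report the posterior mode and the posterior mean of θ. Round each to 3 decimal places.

Mode = (18−1)/(18+29−2) = 17/45 = 0.378.
Mean = 18/(18+29) = 18/47 = 0.383.

MAP = 0.378; posterior mean = 0.383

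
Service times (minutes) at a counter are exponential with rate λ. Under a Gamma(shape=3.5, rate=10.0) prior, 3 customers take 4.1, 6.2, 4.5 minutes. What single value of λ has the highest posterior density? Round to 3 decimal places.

0.222

Σ times = 14.8. Posterior: Gamma(shape = 3.5+3 = 6.5, rate = 10.0+14.8 = 24.8).
Mode = (α−1)/β = 5.5/24.8 = 0.222.
Mean = α/β = 6.5/24.8 = 0.262.
This is the posterior mode — the MAP estimate.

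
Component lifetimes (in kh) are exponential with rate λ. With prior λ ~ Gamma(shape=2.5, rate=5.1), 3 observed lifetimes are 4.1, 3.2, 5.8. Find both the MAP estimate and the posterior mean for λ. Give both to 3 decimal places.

MAP estimate = 0.247, posterior mean = 0.302

Σ times = 13.1. Posterior: Gamma(shape = 2.5+3 = 5.5, rate = 5.1+13.1 = 18.2).
Mode = (α−1)/β = 4.5/18.2 = 0.247.
Mean = α/β = 5.5/18.2 = 0.302.
Right-skewed posterior ⇒ mode < mean.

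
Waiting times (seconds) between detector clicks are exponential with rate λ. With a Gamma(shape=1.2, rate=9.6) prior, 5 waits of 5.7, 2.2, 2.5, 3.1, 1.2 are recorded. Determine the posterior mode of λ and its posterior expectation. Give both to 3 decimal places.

λ_MAP = 0.214, E[λ|data] = 0.255

Σ times = 14.7. Posterior: Gamma(shape = 1.2+5 = 6.2, rate = 9.6+14.7 = 24.3).
Mode = (α−1)/β = 5.2/24.3 = 0.214.
Mean = α/β = 6.2/24.3 = 0.255.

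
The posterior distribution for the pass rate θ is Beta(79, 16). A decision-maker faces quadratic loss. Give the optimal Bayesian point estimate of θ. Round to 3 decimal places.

Mode = (79−1)/(79+16−2) = 78/93 = 0.839.
Mean = 79/(79+16) = 79/95 = 0.832.
Quadratic loss ⇒ the optimal estimator is the posterior mean.

0.832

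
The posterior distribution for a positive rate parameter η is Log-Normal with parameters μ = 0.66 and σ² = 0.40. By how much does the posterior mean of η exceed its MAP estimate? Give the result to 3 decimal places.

1.066

Mode = exp(μ − σ²) = exp(0.26) = 1.297.
Mean = exp(μ + σ²/2) = exp(0.860) = 2.363.
Difference = 2.363 − 1.297 = 1.066.
The posterior is right-skewed, so the mean exceeds the mode.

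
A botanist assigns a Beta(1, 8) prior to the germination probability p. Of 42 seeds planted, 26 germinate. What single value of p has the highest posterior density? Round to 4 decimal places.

Posterior: Beta(1+26, 8+16) = Beta(27, 24).
Mode = (27−1)/(27+24−2) = 26/49 = 0.5306.
Mean = 27/(27+24) = 27/51 = 0.5294.
This is the posterior mode — the MAP estimate.

0.5306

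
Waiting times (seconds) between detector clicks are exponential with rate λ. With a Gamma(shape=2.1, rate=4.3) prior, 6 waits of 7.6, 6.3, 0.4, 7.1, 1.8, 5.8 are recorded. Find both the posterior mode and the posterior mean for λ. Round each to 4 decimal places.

Σ times = 29.0. Posterior: Gamma(shape = 2.1+6 = 8.1, rate = 4.3+29.0 = 33.3).
Mode = (α−1)/β = 7.1/33.3 = 0.2132.
Mean = α/β = 8.1/33.3 = 0.2432.

posterior mode = 0.2132, posterior mean = 0.2432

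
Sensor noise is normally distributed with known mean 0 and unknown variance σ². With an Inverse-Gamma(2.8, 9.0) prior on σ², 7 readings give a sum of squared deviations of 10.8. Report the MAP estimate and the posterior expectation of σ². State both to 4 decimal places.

Posterior: Inverse-Gamma(shape = 2.8+7/2 = 6.3, scale = 9.0+10.8/2 = 14.4).
Mode = β/(α+1) = 14.4/7.3 = 1.9726.
Mean = β/(α−1) = 14.4/5.3 = 2.7170.

MAP = 1.9726, posterior mean = 2.7170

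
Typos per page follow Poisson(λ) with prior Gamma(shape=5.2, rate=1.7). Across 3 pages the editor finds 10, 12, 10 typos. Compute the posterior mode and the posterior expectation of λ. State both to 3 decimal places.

Σ counts = 32. Posterior: Gamma(shape = 5.2+32 = 37.2, rate = 1.7+3 = 4.7).
Mode = (α−1)/β = 36.2/4.7 = 7.702.
Mean = α/β = 37.2/4.7 = 7.915.
Right-skewed posterior ⇒ mode < mean.

MAP: 7.702. Posterior mean: 7.915.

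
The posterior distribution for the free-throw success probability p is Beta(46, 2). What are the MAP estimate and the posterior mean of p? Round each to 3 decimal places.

MAP: 0.978. Posterior mean: 0.958.

Mode = (46−1)/(46+2−2) = 45/46 = 0.978.
Mean = 46/(46+2) = 46/48 = 0.958.
The mean is pulled below the mode by the posterior's left skew.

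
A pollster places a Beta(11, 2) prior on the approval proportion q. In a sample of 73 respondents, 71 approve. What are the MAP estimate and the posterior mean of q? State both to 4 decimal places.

MAP: 0.9643. Posterior mean: 0.9535.

Posterior: Beta(11+71, 2+2) = Beta(82, 4).
Mode = (82−1)/(82+4−2) = 81/84 = 0.9643.
Mean = 82/(82+4) = 82/86 = 0.9535.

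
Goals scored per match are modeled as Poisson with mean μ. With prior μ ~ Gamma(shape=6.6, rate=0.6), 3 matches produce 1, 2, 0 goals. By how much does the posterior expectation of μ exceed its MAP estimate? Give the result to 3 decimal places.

Σ counts = 3. Posterior: Gamma(shape = 6.6+3 = 9.6, rate = 0.6+3 = 3.6).
Mode = (α−1)/β = 8.6/3.6 = 2.389.
Mean = α/β = 9.6/3.6 = 2.667.
Difference = 2.667 − 2.389 = 0.278.
The posterior is right-skewed, so the mean exceeds the mode.

0.278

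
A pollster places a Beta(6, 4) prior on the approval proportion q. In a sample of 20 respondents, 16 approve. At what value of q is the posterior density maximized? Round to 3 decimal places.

Posterior: Beta(6+16, 4+4) = Beta(22, 8).
Mode = (22−1)/(22+8−2) = 21/28 = 0.750.
Mean = 22/(22+8) = 22/30 = 0.733.
This is the posterior mode — the MAP estimate.

0.750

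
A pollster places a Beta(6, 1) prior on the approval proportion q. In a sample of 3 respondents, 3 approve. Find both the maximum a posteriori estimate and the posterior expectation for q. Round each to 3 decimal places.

Posterior: Beta(6+3, 1+0) = Beta(9, 1).
Since β = 1 ≤ 1 and α > 1, the Beta density is monotone increasing on [0,1]; the mode is at 1.
Mean = 9/(9+1) = 0.900.

q_MAP = 1.000, E[q|data] = 0.900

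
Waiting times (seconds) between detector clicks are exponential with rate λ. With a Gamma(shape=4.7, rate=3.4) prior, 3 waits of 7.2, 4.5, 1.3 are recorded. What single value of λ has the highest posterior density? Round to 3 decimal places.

Σ times = 13.0. Posterior: Gamma(shape = 4.7+3 = 7.7, rate = 3.4+13.0 = 16.4).
Mode = (α−1)/β = 6.7/16.4 = 0.409.
Mean = α/β = 7.7/16.4 = 0.470.
This is the posterior mode — the MAP estimate.

0.409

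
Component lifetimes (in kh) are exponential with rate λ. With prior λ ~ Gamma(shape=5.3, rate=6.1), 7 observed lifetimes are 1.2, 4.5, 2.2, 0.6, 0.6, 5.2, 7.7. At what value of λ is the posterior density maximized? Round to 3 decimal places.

Σ times = 22.0. Posterior: Gamma(shape = 5.3+7 = 12.3, rate = 6.1+22.0 = 28.1).
Mode = (α−1)/β = 11.3/28.1 = 0.402.
Mean = α/β = 12.3/28.1 = 0.438.
This is the posterior mode — the MAP estimate.

0.402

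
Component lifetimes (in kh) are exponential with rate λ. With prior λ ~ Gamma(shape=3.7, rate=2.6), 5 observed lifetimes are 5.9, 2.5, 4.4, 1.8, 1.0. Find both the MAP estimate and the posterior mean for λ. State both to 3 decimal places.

MAP estimate = 0.423, posterior mean = 0.478

Σ times = 15.6. Posterior: Gamma(shape = 3.7+5 = 8.7, rate = 2.6+15.6 = 18.2).
Mode = (α−1)/β = 7.7/18.2 = 0.423.
Mean = α/β = 8.7/18.2 = 0.478.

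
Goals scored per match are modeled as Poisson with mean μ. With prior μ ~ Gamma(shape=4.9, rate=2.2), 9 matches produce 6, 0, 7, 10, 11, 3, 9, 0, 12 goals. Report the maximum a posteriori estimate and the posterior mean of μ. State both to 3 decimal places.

Σ counts = 58. Posterior: Gamma(shape = 4.9+58 = 62.9, rate = 2.2+9 = 11.2).
Mode = (α−1)/β = 61.9/11.2 = 5.527.
Mean = α/β = 62.9/11.2 = 5.616.

maximum a posteriori estimate = 5.527, posterior mean = 5.616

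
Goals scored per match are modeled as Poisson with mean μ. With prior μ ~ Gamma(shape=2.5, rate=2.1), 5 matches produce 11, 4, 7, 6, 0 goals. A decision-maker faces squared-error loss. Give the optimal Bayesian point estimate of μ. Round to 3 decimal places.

4.296

Σ counts = 28. Posterior: Gamma(shape = 2.5+28 = 30.5, rate = 2.1+5 = 7.1).
Mode = (α−1)/β = 29.5/7.1 = 4.155.
Mean = α/β = 30.5/7.1 = 4.296.
Squared-error loss ⇒ the optimal estimator is the posterior mean.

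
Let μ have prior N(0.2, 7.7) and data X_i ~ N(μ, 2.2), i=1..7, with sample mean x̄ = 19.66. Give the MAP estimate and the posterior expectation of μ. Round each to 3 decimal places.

Posterior for μ is Normal. Precision-weighted mean: (1/7.7·0.2 + 7/2.2·19.66) / (1/7.7 + 7/2.2) = 18.897.
A Normal posterior is symmetric, so mode = mean.

μ_MAP = 18.897, E[μ|data] = 18.897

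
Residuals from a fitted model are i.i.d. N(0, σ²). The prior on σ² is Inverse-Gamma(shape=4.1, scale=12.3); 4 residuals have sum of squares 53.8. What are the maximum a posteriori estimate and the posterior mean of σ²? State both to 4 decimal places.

Posterior: Inverse-Gamma(shape = 4.1+4/2 = 6.1, scale = 12.3+53.8/2 = 39.2).
Mode = β/(α+1) = 39.2/7.1 = 5.5211.
Mean = β/(α−1) = 39.2/5.1 = 7.6863.

σ²_MAP = 5.5211, E[σ²|data] = 7.6863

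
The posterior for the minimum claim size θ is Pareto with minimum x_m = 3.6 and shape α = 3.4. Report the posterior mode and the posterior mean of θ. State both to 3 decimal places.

θ_MAP = 3.600, E[θ|data] = 5.100

The Pareto density is strictly decreasing on [x_m, ∞), so the mode is x_m = 3.600.
Mean = α·x_m/(α−1) = 3.4·3.6/2.4 = 5.100.
The posterior is right-skewed, so the mean exceeds the mode.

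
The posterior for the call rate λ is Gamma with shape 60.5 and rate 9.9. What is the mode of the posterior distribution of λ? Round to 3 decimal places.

Mode = (α−1)/β = 59.5/9.9 = 6.010.
Mean = α/β = 60.5/9.9 = 6.111.
This is the posterior mode — the MAP estimate.

6.010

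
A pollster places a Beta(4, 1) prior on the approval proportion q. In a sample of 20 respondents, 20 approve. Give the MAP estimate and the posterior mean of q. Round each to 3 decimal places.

MAP: 1.000. Posterior mean: 0.960.

Posterior: Beta(4+20, 1+0) = Beta(24, 1).
Since β = 1 ≤ 1 and α > 1, the Beta density is monotone increasing on [0,1]; the mode is at 1.
Mean = 24/(24+1) = 0.960.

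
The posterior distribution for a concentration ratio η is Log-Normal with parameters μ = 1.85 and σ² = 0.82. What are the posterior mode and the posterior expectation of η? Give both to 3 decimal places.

Mode = exp(μ − σ²) = exp(1.03) = 2.801.
Mean = exp(μ + σ²/2) = exp(2.260) = 9.583.

MAP = 2.801; posterior mean = 9.583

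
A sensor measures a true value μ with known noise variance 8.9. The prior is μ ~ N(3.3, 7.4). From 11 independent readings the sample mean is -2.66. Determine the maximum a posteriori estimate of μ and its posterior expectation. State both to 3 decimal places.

Posterior for μ is Normal. Precision-weighted mean: (1/7.4·3.3 + 11/8.9·-2.66) / (1/7.4 + 11/8.9) = -2.073.
A Normal posterior is symmetric, so mode = mean.

μ_MAP = -2.073, E[μ|data] = -2.073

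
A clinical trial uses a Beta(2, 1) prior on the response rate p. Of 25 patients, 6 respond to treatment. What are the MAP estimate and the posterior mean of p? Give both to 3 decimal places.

Posterior: Beta(2+6, 1+19) = Beta(8, 20).
Mode = (8−1)/(8+20−2) = 7/26 = 0.269.
Mean = 8/(8+20) = 8/28 = 0.286.

MAP = 0.269; posterior mean = 0.286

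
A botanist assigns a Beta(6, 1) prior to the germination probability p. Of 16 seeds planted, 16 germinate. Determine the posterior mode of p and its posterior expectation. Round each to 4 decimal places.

Posterior: Beta(6+16, 1+0) = Beta(22, 1).
Since β = 1 ≤ 1 and α > 1, the Beta density is monotone increasing on [0,1]; the mode is at 1.
Mean = 22/(22+1) = 0.9565.

MAP = 1.0000, posterior mean = 0.9565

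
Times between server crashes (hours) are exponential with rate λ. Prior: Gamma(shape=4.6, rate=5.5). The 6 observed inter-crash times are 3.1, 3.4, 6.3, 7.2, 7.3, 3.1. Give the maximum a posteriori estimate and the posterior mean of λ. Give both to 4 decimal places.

Σ times = 30.4. Posterior: Gamma(shape = 4.6+6 = 10.6, rate = 5.5+30.4 = 35.9).
Mode = (α−1)/β = 9.6/35.9 = 0.2674.
Mean = α/β = 10.6/35.9 = 0.2953.

MAP = 0.2674; posterior mean = 0.2953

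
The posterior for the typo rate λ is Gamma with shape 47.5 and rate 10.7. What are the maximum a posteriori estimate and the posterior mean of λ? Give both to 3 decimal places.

λ_MAP = 4.346, E[λ|data] = 4.439

Mode = (α−1)/β = 46.5/10.7 = 4.346.
Mean = α/β = 47.5/10.7 = 4.439.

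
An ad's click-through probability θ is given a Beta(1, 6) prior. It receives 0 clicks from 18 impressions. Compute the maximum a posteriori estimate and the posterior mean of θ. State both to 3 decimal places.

θ_MAP = 0.000, E[θ|data] = 0.040

Posterior: Beta(1+0, 6+18) = Beta(1, 24).
Since α = 1 ≤ 1 and β > 1, the Beta density is monotone decreasing on [0,1]; the mode is at 0.
Mean = 1/(1+24) = 0.040.
The mean is pulled above the mode by the posterior's right skew.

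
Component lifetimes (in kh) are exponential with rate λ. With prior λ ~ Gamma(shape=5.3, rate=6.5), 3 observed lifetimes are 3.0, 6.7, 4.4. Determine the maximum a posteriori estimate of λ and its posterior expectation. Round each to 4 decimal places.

Σ times = 14.1. Posterior: Gamma(shape = 5.3+3 = 8.3, rate = 6.5+14.1 = 20.6).
Mode = (α−1)/β = 7.3/20.6 = 0.3544.
Mean = α/β = 8.3/20.6 = 0.4029.

maximum a posteriori estimate = 0.3544, posterior expectation = 0.4029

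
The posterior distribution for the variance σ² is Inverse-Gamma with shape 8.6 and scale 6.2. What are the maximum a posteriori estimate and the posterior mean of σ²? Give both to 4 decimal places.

Mode = β/(α+1) = 6.2/9.6 = 0.6458.
Mean = β/(α−1) = 6.2/7.6 = 0.8158.

MAP = 0.6458, posterior mean = 0.8158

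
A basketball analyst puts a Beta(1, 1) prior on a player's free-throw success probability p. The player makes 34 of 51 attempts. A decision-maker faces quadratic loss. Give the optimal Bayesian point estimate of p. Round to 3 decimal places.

Posterior: Beta(1+34, 1+17) = Beta(35, 18).
Mode = (35−1)/(35+18−2) = 34/51 = 0.667.
With a flat prior the MAP equals the MLE, 34/51.
Mean = 35/(35+18) = 35/53 = 0.660.
Quadratic loss ⇒ the optimal estimator is the posterior mean.

0.660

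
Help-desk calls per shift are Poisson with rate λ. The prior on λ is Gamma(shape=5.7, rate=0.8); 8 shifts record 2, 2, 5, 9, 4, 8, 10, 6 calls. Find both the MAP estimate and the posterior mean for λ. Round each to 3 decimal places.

Σ counts = 46. Posterior: Gamma(shape = 5.7+46 = 51.7, rate = 0.8+8 = 8.8).
Mode = (α−1)/β = 50.7/8.8 = 5.761.
Mean = α/β = 51.7/8.8 = 5.875.

λ_MAP = 5.761, E[λ|data] = 5.875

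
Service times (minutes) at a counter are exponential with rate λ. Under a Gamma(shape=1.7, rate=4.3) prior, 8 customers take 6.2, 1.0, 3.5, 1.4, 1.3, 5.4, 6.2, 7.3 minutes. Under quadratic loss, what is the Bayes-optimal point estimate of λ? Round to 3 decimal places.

0.265

Σ times = 32.3. Posterior: Gamma(shape = 1.7+8 = 9.7, rate = 4.3+32.3 = 36.6).
Mode = (α−1)/β = 8.7/36.6 = 0.238.
Mean = α/β = 9.7/36.6 = 0.265.
Quadratic loss ⇒ the optimal estimator is the posterior mean.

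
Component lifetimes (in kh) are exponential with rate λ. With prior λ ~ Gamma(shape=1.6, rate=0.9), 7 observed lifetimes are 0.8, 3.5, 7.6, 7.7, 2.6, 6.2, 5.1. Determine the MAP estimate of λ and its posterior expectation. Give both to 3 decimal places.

Σ times = 33.5. Posterior: Gamma(shape = 1.6+7 = 8.6, rate = 0.9+33.5 = 34.4).
Mode = (α−1)/β = 7.6/34.4 = 0.221.
Mean = α/β = 8.6/34.4 = 0.250.
The posterior is right-skewed, so the mean exceeds the mode.

MAP: 0.221. Posterior mean: 0.250.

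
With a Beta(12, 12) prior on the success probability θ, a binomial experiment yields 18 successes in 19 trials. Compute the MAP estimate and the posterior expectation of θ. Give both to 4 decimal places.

θ_MAP = 0.7073, E[θ|data] = 0.6977

Posterior: Beta(12+18, 12+1) = Beta(30, 13).
Mode = (30−1)/(30+13−2) = 29/41 = 0.7073.
Mean = 30/(30+13) = 30/43 = 0.6977.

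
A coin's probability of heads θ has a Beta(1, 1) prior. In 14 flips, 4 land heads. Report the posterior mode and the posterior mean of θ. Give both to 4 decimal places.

Posterior: Beta(1+4, 1+10) = Beta(5, 11).
Mode = (5−1)/(5+11−2) = 4/14 = 0.2857.
With a flat prior the MAP equals the MLE, 4/14.
Mean = 5/(5+11) = 5/16 = 0.3125.
The mean is pulled above the mode by the posterior's right skew.

MAP = 0.2857; posterior mean = 0.3125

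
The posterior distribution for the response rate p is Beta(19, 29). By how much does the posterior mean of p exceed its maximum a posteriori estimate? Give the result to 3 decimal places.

0.005

Mode = (19−1)/(19+29−2) = 18/46 = 0.391.
Mean = 19/(19+29) = 19/48 = 0.396.
Difference = 0.396 − 0.391 = 0.005.
The mean is pulled above the mode by the posterior's right skew.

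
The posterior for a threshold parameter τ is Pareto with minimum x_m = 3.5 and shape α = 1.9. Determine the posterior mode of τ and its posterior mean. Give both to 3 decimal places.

posterior mode = 3.500, posterior mean = 7.389

The Pareto density is strictly decreasing on [x_m, ∞), so the mode is x_m = 3.500.
Mean = α·x_m/(α−1) = 1.9·3.5/0.9 = 7.389.
The posterior is right-skewed, so the mean exceeds the mode.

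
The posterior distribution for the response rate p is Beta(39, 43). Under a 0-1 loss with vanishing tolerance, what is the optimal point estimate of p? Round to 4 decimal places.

0.4750

Mode = (39−1)/(39+43−2) = 38/80 = 0.4750.
Mean = 39/(39+43) = 39/82 = 0.4756.
This is the posterior mode — the MAP estimate.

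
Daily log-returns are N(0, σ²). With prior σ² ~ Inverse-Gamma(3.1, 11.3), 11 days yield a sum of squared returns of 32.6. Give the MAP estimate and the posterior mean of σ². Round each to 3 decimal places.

Posterior: Inverse-Gamma(shape = 3.1+11/2 = 8.6, scale = 11.3+32.6/2 = 27.6).
Mode = β/(α+1) = 27.6/9.6 = 2.875.
Mean = β/(α−1) = 27.6/7.6 = 3.632.
The posterior is right-skewed, so the mean exceeds the mode.

σ²_MAP = 2.875, E[σ²|data] = 3.632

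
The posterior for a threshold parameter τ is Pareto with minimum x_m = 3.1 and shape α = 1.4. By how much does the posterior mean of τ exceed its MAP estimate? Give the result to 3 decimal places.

7.750

The Pareto density is strictly decreasing on [x_m, ∞), so the mode is x_m = 3.100.
Mean = α·x_m/(α−1) = 1.4·3.1/0.4 = 10.850.
Difference = 10.850 − 3.100 = 7.750.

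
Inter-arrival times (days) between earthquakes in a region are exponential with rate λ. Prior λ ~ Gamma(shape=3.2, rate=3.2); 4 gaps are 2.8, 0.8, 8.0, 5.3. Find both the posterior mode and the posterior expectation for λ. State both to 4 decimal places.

Σ times = 16.9. Posterior: Gamma(shape = 3.2+4 = 7.2, rate = 3.2+16.9 = 20.1).
Mode = (α−1)/β = 6.2/20.1 = 0.3085.
Mean = α/β = 7.2/20.1 = 0.3582.
The mean is pulled above the mode by the posterior's right skew.

MAP = 0.3085, posterior mean = 0.3582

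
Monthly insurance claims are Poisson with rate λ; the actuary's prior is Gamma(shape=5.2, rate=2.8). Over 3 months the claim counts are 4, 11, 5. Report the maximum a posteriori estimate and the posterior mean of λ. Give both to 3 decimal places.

Σ counts = 20. Posterior: Gamma(shape = 5.2+20 = 25.2, rate = 2.8+3 = 5.8).
Mode = (α−1)/β = 24.2/5.8 = 4.172.
Mean = α/β = 25.2/5.8 = 4.345.
The mean is pulled above the mode by the posterior's right skew.

MAP = 4.172; posterior mean = 4.345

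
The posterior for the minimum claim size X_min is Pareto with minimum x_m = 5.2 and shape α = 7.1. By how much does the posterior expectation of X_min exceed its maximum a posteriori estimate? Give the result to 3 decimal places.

The Pareto density is strictly decreasing on [x_m, ∞), so the mode is x_m = 5.200.
Mean = α·x_m/(α−1) = 7.1·5.2/6.1 = 6.052.
Difference = 6.052 − 5.200 = 0.852.

0.852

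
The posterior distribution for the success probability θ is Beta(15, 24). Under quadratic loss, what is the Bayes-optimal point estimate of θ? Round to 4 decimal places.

0.3846

Mode = (15−1)/(15+24−2) = 14/37 = 0.3784.
Mean = 15/(15+24) = 15/39 = 0.3846.
Quadratic loss ⇒ the optimal estimator is the posterior mean.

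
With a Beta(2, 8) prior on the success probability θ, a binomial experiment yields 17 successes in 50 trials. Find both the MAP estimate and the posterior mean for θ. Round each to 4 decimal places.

Posterior: Beta(2+17, 8+33) = Beta(19, 41).
Mode = (19−1)/(19+41−2) = 18/58 = 0.3103.
Mean = 19/(19+41) = 19/60 = 0.3167.
The posterior is right-skewed, so the mean exceeds the mode.

MAP estimate = 0.3103, posterior mean = 0.3167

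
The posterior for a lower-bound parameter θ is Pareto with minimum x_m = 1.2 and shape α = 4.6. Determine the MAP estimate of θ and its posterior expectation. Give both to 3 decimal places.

The Pareto density is strictly decreasing on [x_m, ∞), so the mode is x_m = 1.200.
Mean = α·x_m/(α−1) = 4.6·1.2/3.6 = 1.533.

MAP estimate = 1.200, posterior expectation = 1.533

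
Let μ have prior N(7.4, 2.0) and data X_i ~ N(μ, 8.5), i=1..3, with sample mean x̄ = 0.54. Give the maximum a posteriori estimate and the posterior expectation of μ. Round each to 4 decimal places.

Posterior for μ is Normal. Precision-weighted mean: (1/2.0·7.4 + 3/8.5·0.54) / (1/2.0 + 3/8.5) = 4.5614.
A Normal posterior is symmetric, so mode = mean.

MAP = 4.5614, posterior mean = 4.5614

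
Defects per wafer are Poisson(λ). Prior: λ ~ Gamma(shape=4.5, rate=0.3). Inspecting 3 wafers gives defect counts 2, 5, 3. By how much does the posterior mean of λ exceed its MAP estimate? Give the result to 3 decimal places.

0.303

Σ counts = 10. Posterior: Gamma(shape = 4.5+10 = 14.5, rate = 0.3+3 = 3.3).
Mode = (α−1)/β = 13.5/3.3 = 4.091.
Mean = α/β = 14.5/3.3 = 4.394.
Difference = 4.394 − 4.091 = 0.303.
The mean is pulled above the mode by the posterior's right skew.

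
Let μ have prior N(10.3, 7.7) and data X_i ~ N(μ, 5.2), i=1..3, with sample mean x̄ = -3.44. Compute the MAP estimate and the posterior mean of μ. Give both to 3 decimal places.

Posterior for μ is Normal. Precision-weighted mean: (1/7.7·10.3 + 3/5.2·-3.44) / (1/7.7 + 3/5.2) = -0.915.
A Normal posterior is symmetric, so mode = mean.

μ_MAP = -0.915, E[μ|data] = -0.915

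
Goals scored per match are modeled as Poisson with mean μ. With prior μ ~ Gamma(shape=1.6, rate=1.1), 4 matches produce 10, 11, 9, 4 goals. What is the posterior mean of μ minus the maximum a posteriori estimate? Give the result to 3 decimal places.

0.196

Σ counts = 34. Posterior: Gamma(shape = 1.6+34 = 35.6, rate = 1.1+4 = 5.1).
Mode = (α−1)/β = 34.6/5.1 = 6.784.
Mean = α/β = 35.6/5.1 = 6.980.
Difference = 6.980 − 6.784 = 0.196.
Mean > mode: the posterior has a right tail.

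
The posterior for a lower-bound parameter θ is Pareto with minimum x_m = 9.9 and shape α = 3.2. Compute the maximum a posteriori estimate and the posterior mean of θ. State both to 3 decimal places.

MAP = 9.900, posterior mean = 14.400

The Pareto density is strictly decreasing on [x_m, ∞), so the mode is x_m = 9.900.
Mean = α·x_m/(α−1) = 3.2·9.9/2.2 = 14.400.
The posterior is right-skewed, so the mean exceeds the mode.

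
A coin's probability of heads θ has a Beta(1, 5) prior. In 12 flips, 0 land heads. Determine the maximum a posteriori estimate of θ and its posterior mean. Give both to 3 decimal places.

MAP = 0.000; posterior mean = 0.056

Posterior: Beta(1+0, 5+12) = Beta(1, 17).
Since α = 1 ≤ 1 and β > 1, the Beta density is monotone decreasing on [0,1]; the mode is at 0.
Mean = 1/(1+17) = 0.056.
Mean > mode: the posterior has a right tail.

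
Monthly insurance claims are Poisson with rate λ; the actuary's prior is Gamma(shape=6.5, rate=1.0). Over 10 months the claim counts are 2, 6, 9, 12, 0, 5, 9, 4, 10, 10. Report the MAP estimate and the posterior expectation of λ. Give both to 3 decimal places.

Σ counts = 67. Posterior: Gamma(shape = 6.5+67 = 73.5, rate = 1.0+10 = 11.0).
Mode = (α−1)/β = 72.5/11.0 = 6.591.
Mean = α/β = 73.5/11.0 = 6.682.
Right-skewed posterior ⇒ mode < mean.

MAP estimate = 6.591, posterior expectation = 6.682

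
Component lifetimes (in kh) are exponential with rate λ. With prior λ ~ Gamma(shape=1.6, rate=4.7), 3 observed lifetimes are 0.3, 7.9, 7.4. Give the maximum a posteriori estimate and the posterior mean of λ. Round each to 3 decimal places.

MAP: 0.177. Posterior mean: 0.227.

Σ times = 15.6. Posterior: Gamma(shape = 1.6+3 = 4.6, rate = 4.7+15.6 = 20.3).
Mode = (α−1)/β = 3.6/20.3 = 0.177.
Mean = α/β = 4.6/20.3 = 0.227.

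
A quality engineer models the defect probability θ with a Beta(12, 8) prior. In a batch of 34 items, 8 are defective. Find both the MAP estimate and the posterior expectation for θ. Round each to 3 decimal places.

Posterior: Beta(12+8, 8+26) = Beta(20, 34).
Mode = (20−1)/(20+34−2) = 19/52 = 0.365.
Mean = 20/(20+34) = 20/54 = 0.370.

MAP estimate = 0.365, posterior expectation = 0.370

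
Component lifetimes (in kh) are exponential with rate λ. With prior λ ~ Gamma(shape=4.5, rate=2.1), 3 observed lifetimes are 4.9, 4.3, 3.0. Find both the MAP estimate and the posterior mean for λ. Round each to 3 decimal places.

λ_MAP = 0.455, E[λ|data] = 0.524

Σ times = 12.2. Posterior: Gamma(shape = 4.5+3 = 7.5, rate = 2.1+12.2 = 14.3).
Mode = (α−1)/β = 6.5/14.3 = 0.455.
Mean = α/β = 7.5/14.3 = 0.524.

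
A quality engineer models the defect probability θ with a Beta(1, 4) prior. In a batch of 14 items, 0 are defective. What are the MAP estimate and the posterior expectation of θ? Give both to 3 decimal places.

Posterior: Beta(1+0, 4+14) = Beta(1, 18).
Since α = 1 ≤ 1 and β > 1, the Beta density is monotone decreasing on [0,1]; the mode is at 0.
Mean = 1/(1+18) = 0.053.
Mean > mode: the posterior has a right tail.

MAP = 0.000; posterior mean = 0.053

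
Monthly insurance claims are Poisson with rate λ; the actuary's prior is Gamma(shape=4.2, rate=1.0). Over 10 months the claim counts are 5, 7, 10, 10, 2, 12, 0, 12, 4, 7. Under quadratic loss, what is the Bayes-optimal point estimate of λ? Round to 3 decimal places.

Σ counts = 69. Posterior: Gamma(shape = 4.2+69 = 73.2, rate = 1.0+10 = 11.0).
Mode = (α−1)/β = 72.2/11.0 = 6.564.
Mean = α/β = 73.2/11.0 = 6.655.
Quadratic loss ⇒ the optimal estimator is the posterior mean.

6.655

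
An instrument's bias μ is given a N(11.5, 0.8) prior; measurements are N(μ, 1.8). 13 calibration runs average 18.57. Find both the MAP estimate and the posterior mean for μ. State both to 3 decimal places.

Posterior for μ is Normal. Precision-weighted mean: (1/0.8·11.5 + 13/1.8·18.57) / (1/0.8 + 13/1.8) = 17.527.
A Normal posterior is symmetric, so mode = mean.

MAP = 17.527; posterior mean = 17.527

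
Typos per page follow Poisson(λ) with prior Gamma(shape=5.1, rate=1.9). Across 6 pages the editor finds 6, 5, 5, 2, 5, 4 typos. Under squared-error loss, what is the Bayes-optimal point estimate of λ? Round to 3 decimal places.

Σ counts = 27. Posterior: Gamma(shape = 5.1+27 = 32.1, rate = 1.9+6 = 7.9).
Mode = (α−1)/β = 31.1/7.9 = 3.937.
Mean = α/β = 32.1/7.9 = 4.063.
Squared-error loss ⇒ the optimal estimator is the posterior mean.

4.063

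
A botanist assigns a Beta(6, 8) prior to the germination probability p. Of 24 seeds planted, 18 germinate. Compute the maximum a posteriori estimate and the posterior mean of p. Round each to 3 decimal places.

Posterior: Beta(6+18, 8+6) = Beta(24, 14).
Mode = (24−1)/(24+14−2) = 23/36 = 0.639.
Mean = 24/(24+14) = 24/38 = 0.632.

maximum a posteriori estimate = 0.639, posterior mean = 0.632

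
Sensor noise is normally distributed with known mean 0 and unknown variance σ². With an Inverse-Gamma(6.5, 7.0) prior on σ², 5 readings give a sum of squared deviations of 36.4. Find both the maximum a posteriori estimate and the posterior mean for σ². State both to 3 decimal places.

Posterior: Inverse-Gamma(shape = 6.5+5/2 = 9.0, scale = 7.0+36.4/2 = 25.2).
Mode = β/(α+1) = 25.2/10.0 = 2.520.
Mean = β/(α−1) = 25.2/8.0 = 3.150.
The mean is pulled above the mode by the posterior's right skew.

MAP = 2.520; posterior mean = 3.150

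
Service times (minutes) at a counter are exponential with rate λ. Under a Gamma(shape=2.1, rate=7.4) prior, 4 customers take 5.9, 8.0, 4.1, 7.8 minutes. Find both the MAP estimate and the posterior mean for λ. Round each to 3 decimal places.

Σ times = 25.8. Posterior: Gamma(shape = 2.1+4 = 6.1, rate = 7.4+25.8 = 33.2).
Mode = (α−1)/β = 5.1/33.2 = 0.154.
Mean = α/β = 6.1/33.2 = 0.184.

MAP: 0.154. Posterior mean: 0.184.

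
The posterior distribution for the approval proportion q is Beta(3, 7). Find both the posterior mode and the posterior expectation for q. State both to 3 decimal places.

q_MAP = 0.250, E[q|data] = 0.300

Mode = (3−1)/(3+7−2) = 2/8 = 0.250.
Mean = 3/(3+7) = 3/10 = 0.300.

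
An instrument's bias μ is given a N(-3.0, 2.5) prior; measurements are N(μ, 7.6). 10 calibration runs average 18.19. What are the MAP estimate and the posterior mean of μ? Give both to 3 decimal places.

MAP = 13.250; posterior mean = 13.250

Posterior for μ is Normal. Precision-weighted mean: (1/2.5·-3.0 + 10/7.6·18.19) / (1/2.5 + 10/7.6) = 13.250.
A Normal posterior is symmetric, so mode = mean.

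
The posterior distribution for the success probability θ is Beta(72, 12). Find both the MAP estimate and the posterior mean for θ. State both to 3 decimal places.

Mode = (72−1)/(72+12−2) = 71/82 = 0.866.
Mean = 72/(72+12) = 72/84 = 0.857.

MAP = 0.866; posterior mean = 0.857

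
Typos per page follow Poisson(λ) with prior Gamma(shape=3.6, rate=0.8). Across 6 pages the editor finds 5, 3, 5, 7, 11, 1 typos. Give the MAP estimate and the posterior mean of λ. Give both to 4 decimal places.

Σ counts = 32. Posterior: Gamma(shape = 3.6+32 = 35.6, rate = 0.8+6 = 6.8).
Mode = (α−1)/β = 34.6/6.8 = 5.0882.
Mean = α/β = 35.6/6.8 = 5.2353.

MAP: 5.0882. Posterior mean: 5.2353.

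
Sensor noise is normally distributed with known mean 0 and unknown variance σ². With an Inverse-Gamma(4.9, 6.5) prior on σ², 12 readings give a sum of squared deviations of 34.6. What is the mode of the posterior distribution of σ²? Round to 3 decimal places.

2.000

Posterior: Inverse-Gamma(shape = 4.9+12/2 = 10.9, scale = 6.5+34.6/2 = 23.8).
Mode = β/(α+1) = 23.8/11.9 = 2.000.
Mean = β/(α−1) = 23.8/9.9 = 2.404.
This is the posterior mode — the MAP estimate.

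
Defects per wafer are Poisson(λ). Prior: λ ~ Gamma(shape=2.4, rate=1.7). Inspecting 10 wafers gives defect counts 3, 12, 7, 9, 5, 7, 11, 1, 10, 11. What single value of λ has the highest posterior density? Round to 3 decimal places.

Σ counts = 76. Posterior: Gamma(shape = 2.4+76 = 78.4, rate = 1.7+10 = 11.7).
Mode = (α−1)/β = 77.4/11.7 = 6.615.
Mean = α/β = 78.4/11.7 = 6.701.
This is the posterior mode — the MAP estimate.

6.615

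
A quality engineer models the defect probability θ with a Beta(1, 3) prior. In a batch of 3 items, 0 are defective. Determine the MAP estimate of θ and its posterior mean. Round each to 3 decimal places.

Posterior: Beta(1+0, 3+3) = Beta(1, 6).
Since α = 1 ≤ 1 and β > 1, the Beta density is monotone decreasing on [0,1]; the mode is at 0.
Mean = 1/(1+6) = 0.143.

θ_MAP = 0.000, E[θ|data] = 0.143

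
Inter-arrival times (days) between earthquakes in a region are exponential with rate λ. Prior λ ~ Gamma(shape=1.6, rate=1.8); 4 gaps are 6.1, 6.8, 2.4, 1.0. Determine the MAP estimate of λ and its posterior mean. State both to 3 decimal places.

Σ times = 16.3. Posterior: Gamma(shape = 1.6+4 = 5.6, rate = 1.8+16.3 = 18.1).
Mode = (α−1)/β = 4.6/18.1 = 0.254.
Mean = α/β = 5.6/18.1 = 0.309.

MAP = 0.254, posterior mean = 0.309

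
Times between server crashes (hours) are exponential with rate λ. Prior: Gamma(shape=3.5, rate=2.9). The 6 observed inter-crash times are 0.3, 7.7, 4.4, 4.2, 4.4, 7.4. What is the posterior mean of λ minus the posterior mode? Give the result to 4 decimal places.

Σ times = 28.4. Posterior: Gamma(shape = 3.5+6 = 9.5, rate = 2.9+28.4 = 31.3).
Mode = (α−1)/β = 8.5/31.3 = 0.2716.
Mean = α/β = 9.5/31.3 = 0.3035.
Difference = 0.3035 − 0.2716 = 0.0319.

0.0319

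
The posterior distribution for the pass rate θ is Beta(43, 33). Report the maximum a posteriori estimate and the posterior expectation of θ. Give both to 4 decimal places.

MAP: 0.5676. Posterior mean: 0.5658.

Mode = (43−1)/(43+33−2) = 42/74 = 0.5676.
Mean = 43/(43+33) = 43/76 = 0.5658.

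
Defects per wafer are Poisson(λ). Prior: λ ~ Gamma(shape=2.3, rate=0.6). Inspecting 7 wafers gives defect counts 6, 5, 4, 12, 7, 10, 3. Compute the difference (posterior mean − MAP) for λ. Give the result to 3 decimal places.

Σ counts = 47. Posterior: Gamma(shape = 2.3+47 = 49.3, rate = 0.6+7 = 7.6).
Mode = (α−1)/β = 48.3/7.6 = 6.355.
Mean = α/β = 49.3/7.6 = 6.487.
Difference = 6.487 − 6.355 = 0.132.
Right-skewed posterior ⇒ mode < mean.

0.132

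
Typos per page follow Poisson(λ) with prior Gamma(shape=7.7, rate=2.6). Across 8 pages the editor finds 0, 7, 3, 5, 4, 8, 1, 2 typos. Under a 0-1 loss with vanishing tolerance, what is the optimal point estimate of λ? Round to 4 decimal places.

Σ counts = 30. Posterior: Gamma(shape = 7.7+30 = 37.7, rate = 2.6+8 = 10.6).
Mode = (α−1)/β = 36.7/10.6 = 3.4623.
Mean = α/β = 37.7/10.6 = 3.5566.
This is the posterior mode — the MAP estimate.

3.4623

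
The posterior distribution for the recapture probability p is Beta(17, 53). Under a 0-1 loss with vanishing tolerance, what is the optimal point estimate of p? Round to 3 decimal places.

0.235

Mode = (17−1)/(17+53−2) = 16/68 = 0.235.
Mean = 17/(17+53) = 17/70 = 0.243.
This is the posterior mode — the MAP estimate.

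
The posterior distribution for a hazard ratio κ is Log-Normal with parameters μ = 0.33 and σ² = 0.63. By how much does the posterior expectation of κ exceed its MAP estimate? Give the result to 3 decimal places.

Mode = exp(μ − σ²) = exp(-0.30) = 0.741.
Mean = exp(μ + σ²/2) = exp(0.645) = 1.906.
Difference = 1.906 − 0.741 = 1.165.

1.165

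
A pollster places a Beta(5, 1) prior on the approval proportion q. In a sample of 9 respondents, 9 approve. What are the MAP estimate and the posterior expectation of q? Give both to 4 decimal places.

MAP: 1.0000. Posterior mean: 0.9333.

Posterior: Beta(5+9, 1+0) = Beta(14, 1).
Since β = 1 ≤ 1 and α > 1, the Beta density is monotone increasing on [0,1]; the mode is at 1.
Mean = 14/(14+1) = 0.9333.
Left-skewed posterior ⇒ mean < mode.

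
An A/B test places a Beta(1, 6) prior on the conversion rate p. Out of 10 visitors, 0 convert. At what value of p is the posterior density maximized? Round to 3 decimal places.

0.000

Posterior: Beta(1+0, 6+10) = Beta(1, 16).
Since α = 1 ≤ 1 and β > 1, the Beta density is monotone decreasing on [0,1]; the mode is at 0.
Mean = 1/(1+16) = 0.059.
This is the posterior mode — the MAP estimate.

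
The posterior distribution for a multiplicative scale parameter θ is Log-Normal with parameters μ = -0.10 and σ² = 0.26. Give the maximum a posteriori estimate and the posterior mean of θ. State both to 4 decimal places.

Mode = exp(μ − σ²) = exp(-0.36) = 0.6977.
Mean = exp(μ + σ²/2) = exp(0.030) = 1.0305.
The mean is pulled above the mode by the posterior's right skew.

maximum a posteriori estimate = 0.6977, posterior mean = 1.0305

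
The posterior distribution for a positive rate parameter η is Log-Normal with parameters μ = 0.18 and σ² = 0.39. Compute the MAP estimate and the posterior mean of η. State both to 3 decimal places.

Mode = exp(μ − σ²) = exp(-0.21) = 0.811.
Mean = exp(μ + σ²/2) = exp(0.375) = 1.455.
The posterior is right-skewed, so the mean exceeds the mode.

MAP estimate = 0.811, posterior mean = 1.455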